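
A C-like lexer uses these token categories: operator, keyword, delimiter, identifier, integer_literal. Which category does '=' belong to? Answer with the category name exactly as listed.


Token: '='
Checking categories:
  identifier: no
  integer_literal: no
  operator: YES
  keyword: no
  delimiter: no
Category: operator

operator


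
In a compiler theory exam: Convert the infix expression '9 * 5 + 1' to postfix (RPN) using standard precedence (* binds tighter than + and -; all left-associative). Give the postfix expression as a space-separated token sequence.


Applying the shunting-yard algorithm:
  Operand 9 -> output
  Push '*' onto operator stack -> op-stack: [*]
  Operand 5 -> output
  See '+' (prec 1); top '*' (prec 2) >= it -> pop '*' to output
  Push '+' onto operator stack -> op-stack: [+]
  Operand 1 -> output
  End of input: pop '+' to output
Postfix result: 9 5 * 1 +

9 5 * 1 +


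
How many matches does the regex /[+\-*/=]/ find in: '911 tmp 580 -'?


Pattern: /[+\-*/=]/ (operators)
Input: '911 tmp 580 -'
Scanning for matches:
  Match 1: '-'
Total matches: 1

1


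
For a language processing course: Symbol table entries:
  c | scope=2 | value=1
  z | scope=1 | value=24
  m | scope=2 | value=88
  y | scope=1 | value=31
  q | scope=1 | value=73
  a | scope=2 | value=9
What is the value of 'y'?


Searching symbol table for 'y':
  c | scope=2 | value=1
  z | scope=1 | value=24
  m | scope=2 | value=88
  y | scope=1 | value=31 <- MATCH
  q | scope=1 | value=73
  a | scope=2 | value=9
Found 'y' at scope 1 with value 31

31


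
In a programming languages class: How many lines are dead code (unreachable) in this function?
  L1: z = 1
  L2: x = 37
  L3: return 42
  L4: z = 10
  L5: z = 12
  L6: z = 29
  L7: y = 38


Analyzing control flow:
  L1: reachable (before return)
  L2: reachable (before return)
  L3: reachable (return statement)
  L4: DEAD (after return at L3)
  L5: DEAD (after return at L3)
  L6: DEAD (after return at L3)
  L7: DEAD (after return at L3)
Return at L3, total lines = 7
Dead lines: L4 through L7
Count: 4

4


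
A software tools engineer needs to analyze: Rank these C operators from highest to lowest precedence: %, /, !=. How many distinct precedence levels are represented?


Looking up precedence for each operator:
  % -> precedence 6
  / -> precedence 6
  != -> precedence 3
Sorted highest to lowest: %, /, !=
Distinct precedence values: [6, 3]
Number of distinct levels: 2

2


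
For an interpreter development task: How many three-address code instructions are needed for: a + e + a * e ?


Expression: a + e + a * e
Generating three-address code (respecting * over +/- precedence):
  Instruction 1: t1 = a * e
  Instruction 2: t2 = a + e
  Instruction 3: t3 = t2 + t1
Total instructions: 3

3


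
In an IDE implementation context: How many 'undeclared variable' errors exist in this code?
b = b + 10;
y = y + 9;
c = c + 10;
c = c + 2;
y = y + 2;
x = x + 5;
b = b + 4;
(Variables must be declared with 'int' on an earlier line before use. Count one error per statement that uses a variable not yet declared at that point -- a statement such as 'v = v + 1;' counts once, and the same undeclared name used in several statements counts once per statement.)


Scanning code line by line:
  Line 1: use 'b' -> ERROR (undeclared)
  Line 2: use 'y' -> ERROR (undeclared)
  Line 3: use 'c' -> ERROR (undeclared)
  Line 4: use 'c' -> ERROR (undeclared)
  Line 5: use 'y' -> ERROR (undeclared)
  Line 6: use 'x' -> ERROR (undeclared)
  Line 7: use 'b' -> ERROR (undeclared)
Total undeclared variable errors: 7

7


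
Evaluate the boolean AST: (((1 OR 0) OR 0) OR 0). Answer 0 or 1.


Step 1: Evaluate inner node
  1 OR 0 = 1
Step 2: Evaluate next node
  1 OR 0 = 1
Step 3: Evaluate root node
  1 OR 0 = 1

1


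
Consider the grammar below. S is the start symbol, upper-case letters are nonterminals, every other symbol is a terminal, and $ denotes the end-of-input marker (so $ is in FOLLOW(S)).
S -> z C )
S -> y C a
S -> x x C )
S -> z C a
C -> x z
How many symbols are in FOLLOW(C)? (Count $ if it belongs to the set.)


S is the start symbol and does not occur in any rule body, so FOLLOW(S) = {$}.
Examining every occurrence of C in a rule body:
  S -> z C ) : C is followed by terminal ')' -> add ')'
  S -> y C a : C is followed by terminal 'a' -> add 'a'
  S -> x x C ) : C is followed by terminal ')' -> add ')' (already in the set)
  S -> z C a : C is followed by terminal 'a' -> add 'a' (already in the set)
  C -> x z : C does not occur in the body -> contributes nothing
FOLLOW(C) = {), a}
Count: 2

2


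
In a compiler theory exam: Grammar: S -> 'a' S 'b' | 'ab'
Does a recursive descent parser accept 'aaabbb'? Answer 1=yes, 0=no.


Grammar accepts strings of the form a^n b^n (n >= 1)
Word: 'aaabbb'
Counting: 3 a's and 3 b's
Check: 3 == 3? Yes
Derivation (S -> aSb applied 2 time(s), then S -> ab): S => aSb => aaSbb => aaabbb
Accepted

1


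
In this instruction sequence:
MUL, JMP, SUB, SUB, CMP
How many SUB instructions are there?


Scanning instruction sequence for SUB:
  Position 1: MUL
  Position 2: JMP
  Position 3: SUB <- MATCH
  Position 4: SUB <- MATCH
  Position 5: CMP
Matches at positions: [3, 4]
Total SUB count: 2

2


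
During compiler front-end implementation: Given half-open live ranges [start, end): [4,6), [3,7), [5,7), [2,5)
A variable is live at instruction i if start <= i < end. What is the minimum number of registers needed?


Live ranges:
  Var0: [4, 6)
  Var1: [3, 7)
  Var2: [5, 7)
  Var3: [2, 5)
Sweep-line events (position, delta, active):
  pos=2 start -> active=1
  pos=3 start -> active=2
  pos=4 start -> active=3
  pos=5 end -> active=2
  pos=5 start -> active=3
  pos=6 end -> active=2
  pos=7 end -> active=1
  pos=7 end -> active=0
Maximum simultaneous active: 3
Minimum registers needed: 3

3


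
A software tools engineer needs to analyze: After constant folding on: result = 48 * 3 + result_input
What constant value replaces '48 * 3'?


Identifying constant sub-expression:
  Original: result = 48 * 3 + result_input
  48 and 3 are both compile-time constants
  Evaluating: 48 * 3 = 144
  After folding: result = 144 + result_input

144


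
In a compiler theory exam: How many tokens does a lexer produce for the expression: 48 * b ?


Scanning '48 * b'
Token 1: '48' -> integer_literal
Token 2: '*' -> operator
Token 3: 'b' -> identifier
Total tokens: 3

3


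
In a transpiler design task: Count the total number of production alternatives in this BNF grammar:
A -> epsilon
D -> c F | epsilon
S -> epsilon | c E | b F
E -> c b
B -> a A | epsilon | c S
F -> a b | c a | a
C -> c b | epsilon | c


Counting alternatives per rule:
  A: 1 alternative(s)
  D: 2 alternative(s)
  S: 3 alternative(s)
  E: 1 alternative(s)
  B: 3 alternative(s)
  F: 3 alternative(s)
  C: 3 alternative(s)
Sum: 1 + 2 + 3 + 1 + 3 + 3 + 3 = 16

16


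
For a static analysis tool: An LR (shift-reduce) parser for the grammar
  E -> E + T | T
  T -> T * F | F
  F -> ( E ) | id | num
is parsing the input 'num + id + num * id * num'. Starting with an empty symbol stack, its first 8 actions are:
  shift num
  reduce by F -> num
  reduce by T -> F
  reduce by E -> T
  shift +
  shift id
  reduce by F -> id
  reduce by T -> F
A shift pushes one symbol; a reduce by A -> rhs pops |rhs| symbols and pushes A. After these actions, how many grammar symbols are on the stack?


Tracking the symbol stack through each action:
  Action 1: shift 'num' : push -> stack = [num] (size 1)
  Action 2: reduce by F -> num : pop 1, push F -> stack = [F] (size 1)
  Action 3: reduce by T -> F : pop 1, push T -> stack = [T] (size 1)
  Action 4: reduce by E -> T : pop 1, push E -> stack = [E] (size 1)
  Action 5: shift '+' : push -> stack = [E, +] (size 2)
  Action 6: shift 'id' : push -> stack = [E, +, id] (size 3)
  Action 7: reduce by F -> id : pop 1, push F -> stack = [E, +, F] (size 3)
  Action 8: reduce by T -> F : pop 1, push T -> stack = [E, +, T] (size 3)
Final stack size: 3

3


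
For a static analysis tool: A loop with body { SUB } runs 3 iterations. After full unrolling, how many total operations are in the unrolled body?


Loop body operations: SUB (1 op per iteration)
Unrolling 3 iterations:
  Iteration 1: SUB (1 ops)
  Iteration 2: SUB (1 ops)
  Iteration 3: SUB (1 ops)
Total: 3 iterations * 1 ops/iter = 3 operations

3


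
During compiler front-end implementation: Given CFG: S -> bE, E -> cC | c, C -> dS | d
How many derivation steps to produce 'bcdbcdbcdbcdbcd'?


Grammar: S -> bE, E -> cC | c, C -> dS | d
Deriving 'bcdbcdbcdbcdbcd':
Step 1: S -> bE => bE
Step 2: E -> cC => bcC
Step 3: C -> dS => bcdS
Step 4: S -> bE => bcdbE
Step 5: E -> cC => bcdbcC
Step 6: C -> dS => bcdbcdS
Step 7: S -> bE => bcdbcdbE
Step 8: E -> cC => bcdbcdbcC
Step 9: C -> dS => bcdbcdbcdS
Step 10: S -> bE => bcdbcdbcdbE
Step 11: E -> cC => bcdbcdbcdbcC
Step 12: C -> dS => bcdbcdbcdbcdS
Step 13: S -> bE => bcdbcdbcdbcdbE
Step 14: E -> cC => bcdbcdbcdbcdbcC
Step 15: C -> d => bcdbcdbcdbcdbcd
Total derivation steps: 15

15


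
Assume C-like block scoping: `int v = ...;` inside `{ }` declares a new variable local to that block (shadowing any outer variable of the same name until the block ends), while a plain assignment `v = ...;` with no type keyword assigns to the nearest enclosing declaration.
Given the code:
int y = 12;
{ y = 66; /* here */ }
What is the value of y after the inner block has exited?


Analyzing scoping rules:
Outer scope: declares y = 12
Inner block: 'y = 66;' has no type keyword, so it is an assignment to the outer y (no shadowing)
The assignment changed the outer variable itself, so the new value persists after the block -> 66
Result: 66

66


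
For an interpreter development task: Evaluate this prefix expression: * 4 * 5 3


Parsing prefix expression: * 4 * 5 3
Step 1: Innermost operation '* 5 3'
  5 * 3 = 15
Step 2: Outer operation '* 4 [15]'
  4 * 15 = 60

60


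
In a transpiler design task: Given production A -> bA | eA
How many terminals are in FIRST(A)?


Production: A -> bA | eA
Examining each alternative for leading terminals:
  A -> bA : first terminal = 'b'
  A -> eA : first terminal = 'e'
FIRST(A) = {b, e}
Count: 2

2


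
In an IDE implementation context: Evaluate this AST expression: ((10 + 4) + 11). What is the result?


Expression: ((10 + 4) + 11)
Evaluating step by step:
  10 + 4 = 14
  14 + 11 = 25
Result: 25

25


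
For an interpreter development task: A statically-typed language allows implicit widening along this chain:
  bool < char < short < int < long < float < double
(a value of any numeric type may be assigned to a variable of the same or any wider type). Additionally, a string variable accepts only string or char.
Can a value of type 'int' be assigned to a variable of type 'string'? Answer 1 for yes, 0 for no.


Target variable type: string
Source value type: int
Rule: string accepts only {string, char}
  source 'int' in {string, char}? No
Result: 0

0


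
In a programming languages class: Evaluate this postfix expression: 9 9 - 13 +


Processing tokens left to right:
Push 9, Push 9
Pop 9 and 9, compute 9 - 9 = 0, push 0
Push 13
Pop 0 and 13, compute 0 + 13 = 13, push 13
Stack result: 13

13


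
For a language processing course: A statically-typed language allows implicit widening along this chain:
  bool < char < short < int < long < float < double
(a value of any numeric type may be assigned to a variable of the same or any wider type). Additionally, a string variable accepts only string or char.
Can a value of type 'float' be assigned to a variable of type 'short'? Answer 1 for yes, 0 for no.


Target variable type: short
Source value type: float
Numeric ranks: float=5, short=2
Widening allowed iff rank(source) <= rank(target): 5 <= 2? No
Result: 0

0


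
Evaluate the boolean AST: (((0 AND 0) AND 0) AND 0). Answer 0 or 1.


Step 1: Evaluate inner node
  0 AND 0 = 0
Step 2: Evaluate next node
  0 AND 0 = 0
Step 3: Evaluate root node
  0 AND 0 = 0

0


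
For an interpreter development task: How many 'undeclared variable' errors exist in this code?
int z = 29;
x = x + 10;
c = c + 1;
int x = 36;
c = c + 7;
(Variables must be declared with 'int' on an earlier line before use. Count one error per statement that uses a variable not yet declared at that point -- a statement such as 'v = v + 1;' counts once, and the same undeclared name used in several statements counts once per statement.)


Scanning code line by line:
  Line 1: declare 'z' -> declared = ['z']
  Line 2: use 'x' -> ERROR (undeclared)
  Line 3: use 'c' -> ERROR (undeclared)
  Line 4: declare 'x' -> declared = ['x', 'z']
  Line 5: use 'c' -> ERROR (undeclared)
Total undeclared variable errors: 3

3


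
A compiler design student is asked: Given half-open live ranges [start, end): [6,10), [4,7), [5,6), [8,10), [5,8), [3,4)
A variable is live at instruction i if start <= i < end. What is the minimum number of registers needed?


Live ranges:
  Var0: [6, 10)
  Var1: [4, 7)
  Var2: [5, 6)
  Var3: [8, 10)
  Var4: [5, 8)
  Var5: [3, 4)
Sweep-line events (position, delta, active):
  pos=3 start -> active=1
  pos=4 end -> active=0
  pos=4 start -> active=1
  pos=5 start -> active=2
  pos=5 start -> active=3
  pos=6 end -> active=2
  pos=6 start -> active=3
  pos=7 end -> active=2
  pos=8 end -> active=1
  pos=8 start -> active=2
  pos=10 end -> active=1
  pos=10 end -> active=0
Maximum simultaneous active: 3
Minimum registers needed: 3

3


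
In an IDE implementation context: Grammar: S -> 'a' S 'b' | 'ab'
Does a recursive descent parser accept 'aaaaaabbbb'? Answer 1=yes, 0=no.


Grammar accepts strings of the form a^n b^n (n >= 1)
Word: 'aaaaaabbbb'
Counting: 6 a's and 4 b's
Check: 6 == 4? No
Mismatch: a-count != b-count
Rejected

0


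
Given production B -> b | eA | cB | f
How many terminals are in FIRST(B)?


Production: B -> b | eA | cB | f
Examining each alternative for leading terminals:
  B -> b : first terminal = 'b'
  B -> eA : first terminal = 'e'
  B -> cB : first terminal = 'c'
  B -> f : first terminal = 'f'
FIRST(B) = {b, c, e, f}
Count: 4

4


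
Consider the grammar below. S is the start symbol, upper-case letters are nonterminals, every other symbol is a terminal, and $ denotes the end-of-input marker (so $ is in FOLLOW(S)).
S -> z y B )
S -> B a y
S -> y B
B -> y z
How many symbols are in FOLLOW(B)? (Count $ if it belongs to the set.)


S is the start symbol and does not occur in any rule body, so FOLLOW(S) = {$}.
Examining every occurrence of B in a rule body:
  S -> z y B ) : B is followed by terminal ')' -> add ')'
  S -> B a y : B is followed by terminal 'a' -> add 'a'
  S -> y B : B is at the right end -> add FOLLOW(S) = {$}
  B -> y z : B does not occur in the body -> contributes nothing
FOLLOW(B) = {), a, $}
Count: 3

3


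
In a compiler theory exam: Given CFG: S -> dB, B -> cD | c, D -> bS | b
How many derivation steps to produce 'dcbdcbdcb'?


Grammar: S -> dB, B -> cD | c, D -> bS | b
Deriving 'dcbdcbdcb':
Step 1: S -> dB => dB
Step 2: B -> cD => dcD
Step 3: D -> bS => dcbS
Step 4: S -> dB => dcbdB
Step 5: B -> cD => dcbdcD
Step 6: D -> bS => dcbdcbS
Step 7: S -> dB => dcbdcbdB
Step 8: B -> cD => dcbdcbdcD
Step 9: D -> b => dcbdcbdcb
Total derivation steps: 9

9


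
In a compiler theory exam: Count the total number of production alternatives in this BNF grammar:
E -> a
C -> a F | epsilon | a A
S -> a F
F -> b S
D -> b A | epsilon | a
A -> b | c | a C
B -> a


Counting alternatives per rule:
  E: 1 alternative(s)
  C: 3 alternative(s)
  S: 1 alternative(s)
  F: 1 alternative(s)
  D: 3 alternative(s)
  A: 3 alternative(s)
  B: 1 alternative(s)
Sum: 1 + 3 + 1 + 1 + 3 + 3 + 1 = 13

13


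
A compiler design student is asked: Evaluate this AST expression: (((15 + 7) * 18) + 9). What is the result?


Expression: (((15 + 7) * 18) + 9)
Evaluating step by step:
  15 + 7 = 22
  22 * 18 = 396
  396 + 9 = 405
Result: 405

405


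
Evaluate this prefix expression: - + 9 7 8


Parsing prefix expression: - + 9 7 8
Step 1: Innermost operation '+ 9 7'
  9 + 7 = 16
Step 2: Outer operation '- [16] 8'
  16 - 8 = 8

8


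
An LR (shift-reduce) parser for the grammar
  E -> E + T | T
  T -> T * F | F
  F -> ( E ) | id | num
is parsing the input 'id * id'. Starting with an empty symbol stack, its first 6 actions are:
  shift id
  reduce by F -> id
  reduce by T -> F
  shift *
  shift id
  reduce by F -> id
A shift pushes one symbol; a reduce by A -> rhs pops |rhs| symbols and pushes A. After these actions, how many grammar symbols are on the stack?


Tracking the symbol stack through each action:
  Action 1: shift 'id' : push -> stack = [id] (size 1)
  Action 2: reduce by F -> id : pop 1, push F -> stack = [F] (size 1)
  Action 3: reduce by T -> F : pop 1, push T -> stack = [T] (size 1)
  Action 4: shift '*' : push -> stack = [T, *] (size 2)
  Action 5: shift 'id' : push -> stack = [T, *, id] (size 3)
  Action 6: reduce by F -> id : pop 1, push F -> stack = [T, *, F] (size 3)
Final stack size: 3

3


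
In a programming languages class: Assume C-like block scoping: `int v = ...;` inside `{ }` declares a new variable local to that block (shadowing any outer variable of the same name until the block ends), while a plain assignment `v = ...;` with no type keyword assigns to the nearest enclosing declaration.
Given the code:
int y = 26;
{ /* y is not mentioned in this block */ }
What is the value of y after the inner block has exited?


Analyzing scoping rules:
Outer scope: declares y = 26
Inner block: y is neither redeclared nor assigned -> unchanged
After the block -> 26
Result: 26

26


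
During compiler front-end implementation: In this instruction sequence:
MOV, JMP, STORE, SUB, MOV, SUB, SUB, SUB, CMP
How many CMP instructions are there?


Scanning instruction sequence for CMP:
  Position 1: MOV
  Position 2: JMP
  Position 3: STORE
  Position 4: SUB
  Position 5: MOV
  Position 6: SUB
  Position 7: SUB
  Position 8: SUB
  Position 9: CMP <- MATCH
Matches at positions: [9]
Total CMP count: 1

1


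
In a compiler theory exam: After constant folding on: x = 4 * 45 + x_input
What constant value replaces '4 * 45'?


Identifying constant sub-expression:
  Original: x = 4 * 45 + x_input
  4 and 45 are both compile-time constants
  Evaluating: 4 * 45 = 180
  After folding: x = 180 + x_input

180


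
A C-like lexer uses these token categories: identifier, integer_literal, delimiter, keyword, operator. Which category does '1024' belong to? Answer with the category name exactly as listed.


Token: '1024'
Checking categories:
  identifier: no
  integer_literal: YES
  operator: no
  keyword: no
  delimiter: no
Category: integer_literal

integer_literal


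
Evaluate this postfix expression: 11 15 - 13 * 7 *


Processing tokens left to right:
Push 11, Push 15
Pop 11 and 15, compute 11 - 15 = -4, push -4
Push 13
Pop -4 and 13, compute -4 * 13 = -52, push -52
Push 7
Pop -52 and 7, compute -52 * 7 = -364, push -364
Stack result: -364

-364


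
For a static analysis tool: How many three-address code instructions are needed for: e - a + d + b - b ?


Expression: e - a + d + b - b
Generating three-address code (respecting * over +/- precedence):
  Instruction 1: t1 = e - a
  Instruction 2: t2 = t1 + d
  Instruction 3: t3 = t2 + b
  Instruction 4: t4 = t3 - b
Total instructions: 4

4


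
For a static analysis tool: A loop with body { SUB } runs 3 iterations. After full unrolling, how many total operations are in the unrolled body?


Loop body operations: SUB (1 op per iteration)
Unrolling 3 iterations:
  Iteration 1: SUB (1 ops)
  Iteration 2: SUB (1 ops)
  Iteration 3: SUB (1 ops)
Total: 3 iterations * 1 ops/iter = 3 operations

3


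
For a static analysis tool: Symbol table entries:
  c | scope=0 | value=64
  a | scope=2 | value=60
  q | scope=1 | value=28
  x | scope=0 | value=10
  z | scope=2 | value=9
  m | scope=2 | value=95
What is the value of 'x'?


Searching symbol table for 'x':
  c | scope=0 | value=64
  a | scope=2 | value=60
  q | scope=1 | value=28
  x | scope=0 | value=10 <- MATCH
  z | scope=2 | value=9
  m | scope=2 | value=95
Found 'x' at scope 0 with value 10

10


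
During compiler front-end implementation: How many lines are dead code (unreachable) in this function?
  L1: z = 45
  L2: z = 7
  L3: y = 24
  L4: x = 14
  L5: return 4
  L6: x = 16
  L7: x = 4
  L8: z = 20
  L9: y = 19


Analyzing control flow:
  L1: reachable (before return)
  L2: reachable (before return)
  L3: reachable (before return)
  L4: reachable (before return)
  L5: reachable (return statement)
  L6: DEAD (after return at L5)
  L7: DEAD (after return at L5)
  L8: DEAD (after return at L5)
  L9: DEAD (after return at L5)
Return at L5, total lines = 9
Dead lines: L6 through L9
Count: 4

4


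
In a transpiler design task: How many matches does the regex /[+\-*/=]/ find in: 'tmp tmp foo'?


Pattern: /[+\-*/=]/ (operators)
Input: 'tmp tmp foo'
Scanning for matches:
Total matches: 0

0


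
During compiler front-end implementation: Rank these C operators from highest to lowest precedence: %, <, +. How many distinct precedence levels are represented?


Looking up precedence for each operator:
  % -> precedence 6
  < -> precedence 4
  + -> precedence 5
Sorted highest to lowest: %, +, <
Distinct precedence values: [6, 5, 4]
Number of distinct levels: 3

3


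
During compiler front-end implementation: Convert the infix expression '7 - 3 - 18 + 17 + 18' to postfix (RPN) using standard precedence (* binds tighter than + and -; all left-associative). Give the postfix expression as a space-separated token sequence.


Applying the shunting-yard algorithm:
  Operand 7 -> output
  Push '-' onto operator stack -> op-stack: [-]
  Operand 3 -> output
  See '-' (prec 1); top '-' (prec 1) >= it -> pop '-' to output
  Push '-' onto operator stack -> op-stack: [-]
  Operand 18 -> output
  See '+' (prec 1); top '-' (prec 1) >= it -> pop '-' to output
  Push '+' onto operator stack -> op-stack: [+]
  Operand 17 -> output
  See '+' (prec 1); top '+' (prec 1) >= it -> pop '+' to output
  Push '+' onto operator stack -> op-stack: [+]
  Operand 18 -> output
  End of input: pop '+' to output
Postfix result: 7 3 - 18 - 17 + 18 +

7 3 - 18 - 17 + 18 +


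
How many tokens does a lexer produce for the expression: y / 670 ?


Scanning 'y / 670'
Token 1: 'y' -> identifier
Token 2: '/' -> operator
Token 3: '670' -> integer_literal
Total tokens: 3

3


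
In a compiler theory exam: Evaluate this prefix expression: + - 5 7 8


Parsing prefix expression: + - 5 7 8
Step 1: Innermost operation '- 5 7'
  5 - 7 = -2
Step 2: Outer operation '+ [-2] 8'
  -2 + 8 = 6

6


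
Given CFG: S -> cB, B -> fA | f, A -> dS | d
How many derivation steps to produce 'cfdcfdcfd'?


Grammar: S -> cB, B -> fA | f, A -> dS | d
Deriving 'cfdcfdcfd':
Step 1: S -> cB => cB
Step 2: B -> fA => cfA
Step 3: A -> dS => cfdS
Step 4: S -> cB => cfdcB
Step 5: B -> fA => cfdcfA
Step 6: A -> dS => cfdcfdS
Step 7: S -> cB => cfdcfdcB
Step 8: B -> fA => cfdcfdcfA
Step 9: A -> d => cfdcfdcfd
Total derivation steps: 9

9


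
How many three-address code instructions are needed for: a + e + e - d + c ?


Expression: a + e + e - d + c
Generating three-address code (respecting * over +/- precedence):
  Instruction 1: t1 = a + e
  Instruction 2: t2 = t1 + e
  Instruction 3: t3 = t2 - d
  Instruction 4: t4 = t3 + c
Total instructions: 4

4


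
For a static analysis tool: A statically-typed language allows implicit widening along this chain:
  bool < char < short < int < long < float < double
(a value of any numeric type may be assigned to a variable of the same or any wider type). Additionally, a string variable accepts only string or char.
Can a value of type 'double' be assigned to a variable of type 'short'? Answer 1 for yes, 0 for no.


Target variable type: short
Source value type: double
Numeric ranks: double=6, short=2
Widening allowed iff rank(source) <= rank(target): 6 <= 2? No
Result: 0

0


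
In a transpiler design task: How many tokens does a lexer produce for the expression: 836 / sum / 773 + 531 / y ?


Scanning '836 / sum / 773 + 531 / y'
Token 1: '836' -> integer_literal
Token 2: '/' -> operator
Token 3: 'sum' -> identifier
Token 4: '/' -> operator
Token 5: '773' -> integer_literal
Token 6: '+' -> operator
Token 7: '531' -> integer_literal
Token 8: '/' -> operator
Token 9: 'y' -> identifier
Total tokens: 9

9


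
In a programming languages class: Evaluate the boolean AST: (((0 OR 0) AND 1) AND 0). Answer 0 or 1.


Step 1: Evaluate inner node
  0 OR 0 = 0
Step 2: Evaluate next node
  0 AND 1 = 0
Step 3: Evaluate root node
  0 AND 0 = 0

0


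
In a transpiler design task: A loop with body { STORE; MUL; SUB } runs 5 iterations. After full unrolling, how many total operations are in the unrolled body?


Loop body operations: STORE, MUL, SUB (3 ops per iteration)
Unrolling 5 iterations:
  Iteration 1: STORE, MUL, SUB (3 ops)
  Iteration 2: STORE, MUL, SUB (3 ops)
  Iteration 3: STORE, MUL, SUB (3 ops)
  Iteration 4: STORE, MUL, SUB (3 ops)
  Iteration 5: STORE, MUL, SUB (3 ops)
Total: 5 iterations * 3 ops/iter = 15 operations

15


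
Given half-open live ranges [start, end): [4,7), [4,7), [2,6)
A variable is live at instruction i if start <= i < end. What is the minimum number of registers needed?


Live ranges:
  Var0: [4, 7)
  Var1: [4, 7)
  Var2: [2, 6)
Sweep-line events (position, delta, active):
  pos=2 start -> active=1
  pos=4 start -> active=2
  pos=4 start -> active=3
  pos=6 end -> active=2
  pos=7 end -> active=1
  pos=7 end -> active=0
Maximum simultaneous active: 3
Minimum registers needed: 3

3


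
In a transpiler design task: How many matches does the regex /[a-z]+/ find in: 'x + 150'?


Pattern: /[a-z]+/ (identifiers)
Input: 'x + 150'
Scanning for matches:
  Match 1: 'x'
Total matches: 1

1


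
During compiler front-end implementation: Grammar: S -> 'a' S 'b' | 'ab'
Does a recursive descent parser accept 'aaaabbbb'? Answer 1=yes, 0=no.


Grammar accepts strings of the form a^n b^n (n >= 1)
Word: 'aaaabbbb'
Counting: 4 a's and 4 b's
Check: 4 == 4? Yes
Derivation (S -> aSb applied 3 time(s), then S -> ab): S => aSb => aaSbb => aaaSbbb => aaaabbbb
Accepted

1


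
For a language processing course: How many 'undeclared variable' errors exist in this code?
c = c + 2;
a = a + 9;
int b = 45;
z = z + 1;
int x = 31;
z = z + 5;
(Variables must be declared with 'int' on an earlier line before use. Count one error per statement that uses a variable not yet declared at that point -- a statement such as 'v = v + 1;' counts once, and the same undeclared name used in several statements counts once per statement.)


Scanning code line by line:
  Line 1: use 'c' -> ERROR (undeclared)
  Line 2: use 'a' -> ERROR (undeclared)
  Line 3: declare 'b' -> declared = ['b']
  Line 4: use 'z' -> ERROR (undeclared)
  Line 5: declare 'x' -> declared = ['b', 'x']
  Line 6: use 'z' -> ERROR (undeclared)
Total undeclared variable errors: 4

4


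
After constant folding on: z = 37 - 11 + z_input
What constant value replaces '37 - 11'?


Identifying constant sub-expression:
  Original: z = 37 - 11 + z_input
  37 and 11 are both compile-time constants
  Evaluating: 37 - 11 = 26
  After folding: z = 26 + z_input

26


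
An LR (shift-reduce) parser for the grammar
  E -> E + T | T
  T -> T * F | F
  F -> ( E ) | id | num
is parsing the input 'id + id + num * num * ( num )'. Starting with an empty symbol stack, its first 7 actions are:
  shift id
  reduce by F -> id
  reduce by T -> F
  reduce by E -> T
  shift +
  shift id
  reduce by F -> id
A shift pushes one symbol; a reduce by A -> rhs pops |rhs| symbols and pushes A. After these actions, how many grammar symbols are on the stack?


Tracking the symbol stack through each action:
  Action 1: shift 'id' : push -> stack = [id] (size 1)
  Action 2: reduce by F -> id : pop 1, push F -> stack = [F] (size 1)
  Action 3: reduce by T -> F : pop 1, push T -> stack = [T] (size 1)
  Action 4: reduce by E -> T : pop 1, push E -> stack = [E] (size 1)
  Action 5: shift '+' : push -> stack = [E, +] (size 2)
  Action 6: shift 'id' : push -> stack = [E, +, id] (size 3)
  Action 7: reduce by F -> id : pop 1, push F -> stack = [E, +, F] (size 3)
Final stack size: 3

3


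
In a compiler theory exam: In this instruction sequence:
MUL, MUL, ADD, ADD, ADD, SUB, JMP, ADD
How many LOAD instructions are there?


Scanning instruction sequence for LOAD:
  Position 1: MUL
  Position 2: MUL
  Position 3: ADD
  Position 4: ADD
  Position 5: ADD
  Position 6: SUB
  Position 7: JMP
  Position 8: ADD
Matches at positions: []
Total LOAD count: 0

0


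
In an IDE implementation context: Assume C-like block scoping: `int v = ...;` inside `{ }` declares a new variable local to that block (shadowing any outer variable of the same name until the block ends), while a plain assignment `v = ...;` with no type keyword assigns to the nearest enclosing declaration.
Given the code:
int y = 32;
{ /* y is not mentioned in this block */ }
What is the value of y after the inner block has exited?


Analyzing scoping rules:
Outer scope: declares y = 32
Inner block: y is neither redeclared nor assigned -> unchanged
After the block -> 32
Result: 32

32


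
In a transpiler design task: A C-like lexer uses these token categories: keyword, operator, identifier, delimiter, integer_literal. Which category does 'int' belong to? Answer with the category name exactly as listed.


Token: 'int'
Checking categories:
  identifier: no
  integer_literal: no
  operator: no
  keyword: YES
  delimiter: no
Category: keyword

keyword


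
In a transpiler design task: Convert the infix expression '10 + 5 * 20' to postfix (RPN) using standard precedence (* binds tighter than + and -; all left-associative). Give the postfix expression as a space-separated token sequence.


Applying the shunting-yard algorithm:
  Operand 10 -> output
  Push '+' onto operator stack -> op-stack: [+]
  Operand 5 -> output
  Push '*' onto operator stack -> op-stack: [+, *]
  Operand 20 -> output
  End of input: pop '*' to output
  End of input: pop '+' to output
Postfix result: 10 5 20 * +

10 5 20 * +


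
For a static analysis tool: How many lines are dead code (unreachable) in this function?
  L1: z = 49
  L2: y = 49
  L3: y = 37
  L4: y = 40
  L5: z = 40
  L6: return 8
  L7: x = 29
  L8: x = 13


Analyzing control flow:
  L1: reachable (before return)
  L2: reachable (before return)
  L3: reachable (before return)
  L4: reachable (before return)
  L5: reachable (before return)
  L6: reachable (return statement)
  L7: DEAD (after return at L6)
  L8: DEAD (after return at L6)
Return at L6, total lines = 8
Dead lines: L7 through L8
Count: 2

2


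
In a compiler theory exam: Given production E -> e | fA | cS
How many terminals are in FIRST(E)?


Production: E -> e | fA | cS
Examining each alternative for leading terminals:
  E -> e : first terminal = 'e'
  E -> fA : first terminal = 'f'
  E -> cS : first terminal = 'c'
FIRST(E) = {c, e, f}
Count: 3

3


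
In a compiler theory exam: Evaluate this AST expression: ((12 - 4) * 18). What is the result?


Expression: ((12 - 4) * 18)
Evaluating step by step:
  12 - 4 = 8
  8 * 18 = 144
Result: 144

144


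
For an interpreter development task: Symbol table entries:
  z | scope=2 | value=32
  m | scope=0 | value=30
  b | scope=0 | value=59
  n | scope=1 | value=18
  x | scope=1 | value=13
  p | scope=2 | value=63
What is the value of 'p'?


Searching symbol table for 'p':
  z | scope=2 | value=32
  m | scope=0 | value=30
  b | scope=0 | value=59
  n | scope=1 | value=18
  x | scope=1 | value=13
  p | scope=2 | value=63 <- MATCH
Found 'p' at scope 2 with value 63

63


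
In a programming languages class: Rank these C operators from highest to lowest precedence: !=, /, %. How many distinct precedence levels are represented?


Looking up precedence for each operator:
  != -> precedence 3
  / -> precedence 6
  % -> precedence 6
Sorted highest to lowest: /, %, !=
Distinct precedence values: [6, 3]
Number of distinct levels: 2

2


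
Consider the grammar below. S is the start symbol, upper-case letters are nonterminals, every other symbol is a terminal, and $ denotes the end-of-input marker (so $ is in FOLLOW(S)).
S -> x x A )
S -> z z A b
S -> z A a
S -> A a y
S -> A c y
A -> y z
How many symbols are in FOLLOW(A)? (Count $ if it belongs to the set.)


S is the start symbol and does not occur in any rule body, so FOLLOW(S) = {$}.
Examining every occurrence of A in a rule body:
  S -> x x A ) : A is followed by terminal ')' -> add ')'
  S -> z z A b : A is followed by terminal 'b' -> add 'b'
  S -> z A a : A is followed by terminal 'a' -> add 'a'
  S -> A a y : A is followed by terminal 'a' -> add 'a' (already in the set)
  S -> A c y : A is followed by terminal 'c' -> add 'c'
  A -> y z : A does not occur in the body -> contributes nothing
FOLLOW(A) = {), a, b, c}
Count: 4

4


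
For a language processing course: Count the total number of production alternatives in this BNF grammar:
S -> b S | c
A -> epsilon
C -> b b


Counting alternatives per rule:
  S: 2 alternative(s)
  A: 1 alternative(s)
  C: 1 alternative(s)
Sum: 2 + 1 + 1 = 4

4


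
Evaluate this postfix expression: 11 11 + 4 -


Processing tokens left to right:
Push 11, Push 11
Pop 11 and 11, compute 11 + 11 = 22, push 22
Push 4
Pop 22 and 4, compute 22 - 4 = 18, push 18
Stack result: 18

18


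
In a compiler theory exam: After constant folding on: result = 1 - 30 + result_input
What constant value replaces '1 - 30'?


Identifying constant sub-expression:
  Original: result = 1 - 30 + result_input
  1 and 30 are both compile-time constants
  Evaluating: 1 - 30 = -29
  After folding: result = -29 + result_input

-29


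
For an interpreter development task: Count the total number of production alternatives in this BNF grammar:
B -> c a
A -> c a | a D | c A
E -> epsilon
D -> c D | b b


Counting alternatives per rule:
  B: 1 alternative(s)
  A: 3 alternative(s)
  E: 1 alternative(s)
  D: 2 alternative(s)
Sum: 1 + 3 + 1 + 2 = 7

7


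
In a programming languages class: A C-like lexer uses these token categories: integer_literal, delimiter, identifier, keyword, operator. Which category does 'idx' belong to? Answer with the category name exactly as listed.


Token: 'idx'
Checking categories:
  identifier: YES
  integer_literal: no
  operator: no
  keyword: no
  delimiter: no
Category: identifier

identifier


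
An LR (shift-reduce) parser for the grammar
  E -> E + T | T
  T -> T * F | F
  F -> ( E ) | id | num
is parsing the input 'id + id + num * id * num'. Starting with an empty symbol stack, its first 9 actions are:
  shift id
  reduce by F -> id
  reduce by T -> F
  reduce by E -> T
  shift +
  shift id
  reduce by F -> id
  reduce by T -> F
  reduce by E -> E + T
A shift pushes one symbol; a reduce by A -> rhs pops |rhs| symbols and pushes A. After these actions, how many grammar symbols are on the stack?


Tracking the symbol stack through each action:
  Action 1: shift 'id' : push -> stack = [id] (size 1)
  Action 2: reduce by F -> id : pop 1, push F -> stack = [F] (size 1)
  Action 3: reduce by T -> F : pop 1, push T -> stack = [T] (size 1)
  Action 4: reduce by E -> T : pop 1, push E -> stack = [E] (size 1)
  Action 5: shift '+' : push -> stack = [E, +] (size 2)
  Action 6: shift 'id' : push -> stack = [E, +, id] (size 3)
  Action 7: reduce by F -> id : pop 1, push F -> stack = [E, +, F] (size 3)
  Action 8: reduce by T -> F : pop 1, push T -> stack = [E, +, T] (size 3)
  Action 9: reduce by E -> E + T : pop 3, push E -> stack = [E] (size 1)
Final stack size: 1

1


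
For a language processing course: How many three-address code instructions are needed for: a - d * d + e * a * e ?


Expression: a - d * d + e * a * e
Generating three-address code (respecting * over +/- precedence):
  Instruction 1: t1 = d * d
  Instruction 2: t2 = e * a
  Instruction 3: t3 = t2 * e
  Instruction 4: t4 = a - t1
  Instruction 5: t5 = t4 + t3
Total instructions: 5

5


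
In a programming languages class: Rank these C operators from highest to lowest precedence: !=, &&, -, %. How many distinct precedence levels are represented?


Looking up precedence for each operator:
  != -> precedence 3
  && -> precedence 2
  - -> precedence 5
  % -> precedence 6
Sorted highest to lowest: %, -, !=, &&
Distinct precedence values: [6, 5, 3, 2]
Number of distinct levels: 4

4


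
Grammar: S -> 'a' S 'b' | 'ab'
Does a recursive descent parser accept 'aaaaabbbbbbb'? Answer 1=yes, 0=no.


Grammar accepts strings of the form a^n b^n (n >= 1)
Word: 'aaaaabbbbbbb'
Counting: 5 a's and 7 b's
Check: 5 == 7? No
Mismatch: a-count != b-count
Rejected

0


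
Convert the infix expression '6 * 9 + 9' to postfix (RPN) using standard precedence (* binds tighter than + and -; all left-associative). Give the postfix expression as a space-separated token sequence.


Applying the shunting-yard algorithm:
  Operand 6 -> output
  Push '*' onto operator stack -> op-stack: [*]
  Operand 9 -> output
  See '+' (prec 1); top '*' (prec 2) >= it -> pop '*' to output
  Push '+' onto operator stack -> op-stack: [+]
  Operand 9 -> output
  End of input: pop '+' to output
Postfix result: 6 9 * 9 +

6 9 * 9 +


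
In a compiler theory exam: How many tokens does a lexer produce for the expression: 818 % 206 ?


Scanning '818 % 206'
Token 1: '818' -> integer_literal
Token 2: '%' -> operator
Token 3: '206' -> integer_literal
Total tokens: 3

3


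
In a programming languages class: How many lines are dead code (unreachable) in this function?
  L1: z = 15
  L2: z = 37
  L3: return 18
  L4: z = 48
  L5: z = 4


Analyzing control flow:
  L1: reachable (before return)
  L2: reachable (before return)
  L3: reachable (return statement)
  L4: DEAD (after return at L3)
  L5: DEAD (after return at L3)
Return at L3, total lines = 5
Dead lines: L4 through L5
Count: 2

2


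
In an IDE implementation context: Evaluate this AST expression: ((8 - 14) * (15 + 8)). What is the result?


Expression: ((8 - 14) * (15 + 8))
Evaluating step by step:
  8 - 14 = -6
  15 + 8 = 23
  -6 * 23 = -138
Result: -138

-138


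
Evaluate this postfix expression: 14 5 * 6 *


Processing tokens left to right:
Push 14, Push 5
Pop 14 and 5, compute 14 * 5 = 70, push 70
Push 6
Pop 70 and 6, compute 70 * 6 = 420, push 420
Stack result: 420

420


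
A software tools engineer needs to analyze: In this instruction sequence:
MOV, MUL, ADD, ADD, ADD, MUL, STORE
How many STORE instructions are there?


Scanning instruction sequence for STORE:
  Position 1: MOV
  Position 2: MUL
  Position 3: ADD
  Position 4: ADD
  Position 5: ADD
  Position 6: MUL
  Position 7: STORE <- MATCH
Matches at positions: [7]
Total STORE count: 1

1


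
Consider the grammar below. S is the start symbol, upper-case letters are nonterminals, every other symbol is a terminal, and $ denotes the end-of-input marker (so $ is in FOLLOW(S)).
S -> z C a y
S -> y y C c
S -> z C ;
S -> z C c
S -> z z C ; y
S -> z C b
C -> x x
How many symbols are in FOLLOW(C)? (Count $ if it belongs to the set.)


S is the start symbol and does not occur in any rule body, so FOLLOW(S) = {$}.
Examining every occurrence of C in a rule body:
  S -> z C a y : C is followed by terminal 'a' -> add 'a'
  S -> y y C c : C is followed by terminal 'c' -> add 'c'
  S -> z C ; : C is followed by terminal ';' -> add ';'
  S -> z C c : C is followed by terminal 'c' -> add 'c' (already in the set)
  S -> z z C ; y : C is followed by terminal ';' -> add ';' (already in the set)
  S -> z C b : C is followed by terminal 'b' -> add 'b'
  C -> x x : C does not occur in the body -> contributes nothing
FOLLOW(C) = {;, a, b, c}
Count: 4

4


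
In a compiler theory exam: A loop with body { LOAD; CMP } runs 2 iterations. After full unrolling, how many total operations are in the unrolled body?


Loop body operations: LOAD, CMP (2 ops per iteration)
Unrolling 2 iterations:
  Iteration 1: LOAD, CMP (2 ops)
  Iteration 2: LOAD, CMP (2 ops)
Total: 2 iterations * 2 ops/iter = 4 operations

4
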